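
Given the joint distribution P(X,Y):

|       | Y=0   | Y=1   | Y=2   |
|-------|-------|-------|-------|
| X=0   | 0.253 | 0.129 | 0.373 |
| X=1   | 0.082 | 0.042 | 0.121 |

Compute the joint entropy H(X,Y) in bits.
2.2701 bits

H(X,Y) = -Σ_{x,y} P(x,y) log₂ P(x,y). Per-cell terms -P(x,y)·log₂P(x,y):
  X=0: 0.5016, 0.3811, 0.5307
  X=1: 0.2959, 0.1921, 0.3687
Sum of the 6 terms: H(X,Y) = 2.2701 bits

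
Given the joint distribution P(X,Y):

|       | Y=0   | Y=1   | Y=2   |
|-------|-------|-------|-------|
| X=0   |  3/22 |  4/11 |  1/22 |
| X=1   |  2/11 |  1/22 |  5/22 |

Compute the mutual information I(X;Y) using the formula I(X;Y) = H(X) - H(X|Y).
0.2974 bits

I(X;Y) = H(X) - H(X|Y)

Marginal of X (row sums):
  P(X=0) = 3/22 + 4/11 + 1/22 = 6/11
  P(X=1) = 2/11 + 1/22 + 5/22 = 5/11
H(X) = -[(6/11)·log₂(6/11) + (5/11)·log₂(5/11)]
  = 0.4770 + 0.5170 = 0.9940 bits

Marginal of Y (column sums):
  P(Y=0) = 3/22 + 2/11 = 7/22
  P(Y=1) = 4/11 + 1/22 = 9/22
  P(Y=2) = 1/22 + 5/22 = 3/11
H(X|Y) = Σ_y P(y)·H(X|Y=y):
  Y=0: P(Y=0) = 7/22, P(X|Y=0) = (3/7, 4/7) → H(X|Y=0) = 0.9852
  Y=1: P(Y=1) = 9/22, P(X|Y=1) = (8/9, 1/9) → H(X|Y=1) = 0.5033
  Y=2: P(Y=2) = 3/11, P(X|Y=2) = (1/6, 5/6) → H(X|Y=2) = 0.6500
H(X|Y) = (7/22)·0.9852 + (9/22)·0.5033 + (3/11)·0.6500 = 0.6966 bits

I(X;Y) = H(X) - H(X|Y) = 0.9940 - 0.6966 = 0.2974 bits

Cross-check via I(X;Y) = H(X) + H(Y) - H(X,Y): computing H(Y) from the column sums and H(X,Y) from the 6 cells in the same way gives H(Y) = 1.5644 bits and H(X,Y) = 2.2610 bits, so
I(X;Y) = 0.9940 + 1.5644 - 2.2610 = 0.2974 bits ✓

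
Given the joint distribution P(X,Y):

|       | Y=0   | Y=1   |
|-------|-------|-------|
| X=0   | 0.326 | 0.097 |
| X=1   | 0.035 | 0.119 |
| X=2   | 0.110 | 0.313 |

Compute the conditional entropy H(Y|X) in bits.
0.7974 bits

H(Y|X) = H(X,Y) - H(X)

H(X,Y) = -Σ_{x,y} P(x,y) log₂ P(x,y). Per-cell terms -P(x,y)·log₂P(x,y):
  X=0: 0.5272, 0.3265
  X=1: 0.1693, 0.3654
  X=2: 0.3503, 0.5245
Sum of the 6 terms: H(X,Y) = 2.2632 bits

Marginal of X (row sums):
  P(X=0) = 0.326 + 0.097 = 0.423
  P(X=1) = 0.035 + 0.119 = 0.154
  P(X=2) = 0.110 + 0.313 = 0.423
H(X) = -[0.423·log₂(0.423) + 0.154·log₂(0.154) + 0.423·log₂(0.423)]
  = 0.5251 + 0.4156 + 0.5251 = 1.4658 bits

H(Y|X) = H(X,Y) - H(X) = 2.2632 - 1.4658 = 0.7974 bits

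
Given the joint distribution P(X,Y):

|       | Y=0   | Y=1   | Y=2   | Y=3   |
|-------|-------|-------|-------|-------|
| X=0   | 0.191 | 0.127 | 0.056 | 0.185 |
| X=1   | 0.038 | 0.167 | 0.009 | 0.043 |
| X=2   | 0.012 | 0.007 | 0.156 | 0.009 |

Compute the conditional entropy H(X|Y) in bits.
1.0006 bits

H(X|Y) = H(X,Y) - H(Y)

H(X,Y) = -Σ_{x,y} P(x,y) log₂ P(x,y). Per-cell terms -P(x,y)·log₂P(x,y):
  X=0: 0.45618, 0.37809, 0.23287, 0.45036
  X=1: 0.17928, 0.43121, 0.06116, 0.19520
  X=2: 0.07657, 0.05011, 0.41814, 0.06116
Sum of the 12 terms: H(X,Y) = 2.9903 bits

Marginal of Y (column sums):
  P(Y=0) = 0.191 + 0.038 + 0.012 = 0.241
  P(Y=1) = 0.127 + 0.167 + 0.007 = 0.301
  P(Y=2) = 0.056 + 0.009 + 0.156 = 0.221
  P(Y=3) = 0.185 + 0.043 + 0.009 = 0.237
H(Y) = -[0.241·log₂(0.241) + 0.301·log₂(0.301) + 0.221·log₂(0.221) + 0.237·log₂(0.237)]
  = 0.49475 + 0.52138 + 0.48131 + 0.49226 = 1.9897 bits

H(X|Y) = H(X,Y) - H(Y) = 2.9903 - 1.9897 = 1.0006 bits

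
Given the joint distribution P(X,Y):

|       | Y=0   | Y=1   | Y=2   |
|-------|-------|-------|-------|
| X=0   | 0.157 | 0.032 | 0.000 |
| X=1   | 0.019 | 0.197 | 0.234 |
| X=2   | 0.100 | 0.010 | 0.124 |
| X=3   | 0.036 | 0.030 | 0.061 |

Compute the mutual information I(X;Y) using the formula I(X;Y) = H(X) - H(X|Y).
0.4192 bits

I(X;Y) = H(X) - H(X|Y)

Marginal of X (row sums):
  P(X=0) = 0.157 + 0.032 + 0.000 = 0.189
  P(X=1) = 0.019 + 0.197 + 0.234 = 0.450
  P(X=2) = 0.100 + 0.010 + 0.124 = 0.234
  P(X=3) = 0.036 + 0.030 + 0.061 = 0.127
H(X) = -[0.189·log₂(0.189) + 0.450·log₂(0.450) + 0.234·log₂(0.234) + 0.127·log₂(0.127)]
  = 0.4543 + 0.5184 + 0.4903 + 0.3781 = 1.8411 bits

Marginal of Y (column sums):
  P(Y=0) = 0.157 + 0.019 + 0.100 + 0.036 = 0.312
  P(Y=1) = 0.032 + 0.197 + 0.010 + 0.030 = 0.269
  P(Y=2) = 0.000 + 0.234 + 0.124 + 0.061 = 0.419
H(X|Y) = Σ_y P(y)·H(X|Y=y):
  Y=0: P(Y=0) = 0.312, P(X|Y=0) = (157/312, 19/312, 25/78, 3/26) → H(X|Y=0) = 1.6301
  Y=1: P(Y=1) = 0.269, P(X|Y=1) = (32/269, 197/269, 10/269, 30/269) → H(X|Y=1) = 1.2240
  Y=2: P(Y=2) = 0.419, P(X|Y=2) = (0, 234/419, 124/419, 61/419) → H(X|Y=2) = 1.3940
H(X|Y) = 0.312·1.6301 + 0.269·1.2240 + 0.419·1.3940 = 1.4219 bits

I(X;Y) = H(X) - H(X|Y) = 1.8411 - 1.4219 = 0.4192 bits

Cross-check via I(X;Y) = H(X) + H(Y) - H(X,Y): computing H(Y) from the column sums and H(X,Y) from the 12 cells in the same way gives H(Y) = 1.5597 bits and H(X,Y) = 2.9816 bits, so
I(X;Y) = 1.8411 + 1.5597 - 2.9816 = 0.4192 bits ✓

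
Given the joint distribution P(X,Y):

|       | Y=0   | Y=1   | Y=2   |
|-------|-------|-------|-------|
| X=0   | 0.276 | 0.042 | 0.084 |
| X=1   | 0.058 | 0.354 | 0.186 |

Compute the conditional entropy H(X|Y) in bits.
0.6572 bits

H(X|Y) = H(X,Y) - H(Y)

H(X,Y) = -Σ_{x,y} P(x,y) log₂ P(x,y). Per-cell terms -P(x,y)·log₂P(x,y):
  X=0: 0.51260, 0.19209, 0.30017
  X=1: 0.23825, 0.53036, 0.45135
Sum of the 6 terms: H(X,Y) = 2.22482 bits

Marginal of Y (column sums):
  P(Y=0) = 0.276 + 0.058 = 0.334
  P(Y=1) = 0.042 + 0.354 = 0.396
  P(Y=2) = 0.084 + 0.186 = 0.270
H(Y) = -[0.334·log₂(0.334) + 0.396·log₂(0.396) + 0.270·log₂(0.270)]
  = 0.52841 + 0.52923 + 0.51002 = 1.56766 bits

H(X|Y) = H(X,Y) - H(Y) = 2.22482 - 1.56766 = 0.6572 bits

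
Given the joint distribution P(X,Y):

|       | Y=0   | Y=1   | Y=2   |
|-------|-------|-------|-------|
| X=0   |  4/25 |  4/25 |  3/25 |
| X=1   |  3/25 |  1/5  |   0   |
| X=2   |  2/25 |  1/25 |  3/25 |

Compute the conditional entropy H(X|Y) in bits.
1.3354 bits

H(X|Y) = H(X,Y) - H(Y)

H(X,Y) = -Σ_{x,y} P(x,y) log₂ P(x,y). Per-cell terms -P(x,y)·log₂P(x,y):
  X=0: 0.42302, 0.42302, 0.36707
  X=1: 0.36707, 0.46439, 0.00000
  X=2: 0.29151, 0.18575, 0.36707
  (cells with P = 0 contribute 0)
Sum of the 9 terms: H(X,Y) = 2.8889 bits

Marginal of Y (column sums):
  P(Y=0) = 4/25 + 3/25 + 2/25 = 9/25
  P(Y=1) = 4/25 + 1/5 + 1/25 = 2/5
  P(Y=2) = 3/25 + 0 + 3/25 = 6/25
H(Y) = -[(9/25)·log₂(9/25) + (2/5)·log₂(2/5) + (6/25)·log₂(6/25)]
  = 0.53062 + 0.52877 + 0.49413 = 1.5535 bits

H(X|Y) = H(X,Y) - H(Y) = 2.8889 - 1.5535 = 1.3354 bits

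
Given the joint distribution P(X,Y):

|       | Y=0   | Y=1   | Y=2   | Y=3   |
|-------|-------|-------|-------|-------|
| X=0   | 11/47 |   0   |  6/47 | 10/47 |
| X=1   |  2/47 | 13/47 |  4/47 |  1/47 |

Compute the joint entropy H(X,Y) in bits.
2.4719 bits

H(X,Y) = -Σ_{x,y} P(x,y) log₂ P(x,y). Per-cell terms -P(x,y)·log₂P(x,y):
  X=0: 0.490356, 0.000000, 0.379101, 0.475034
  X=1: 0.193812, 0.512850, 0.302518, 0.118183
  (cells with P = 0 contribute 0)
Sum of the 8 terms: H(X,Y) = 2.4719 bits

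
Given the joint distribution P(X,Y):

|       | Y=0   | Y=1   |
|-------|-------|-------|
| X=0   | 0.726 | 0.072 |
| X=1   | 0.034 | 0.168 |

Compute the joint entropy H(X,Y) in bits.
1.2069 bits

H(X,Y) = -Σ_{x,y} P(x,y) log₂ P(x,y). Per-cell terms -P(x,y)·log₂P(x,y):
  X=0: 0.3354, 0.2733
  X=1: 0.1659, 0.4323
Sum of the 4 terms: H(X,Y) = 1.2069 bits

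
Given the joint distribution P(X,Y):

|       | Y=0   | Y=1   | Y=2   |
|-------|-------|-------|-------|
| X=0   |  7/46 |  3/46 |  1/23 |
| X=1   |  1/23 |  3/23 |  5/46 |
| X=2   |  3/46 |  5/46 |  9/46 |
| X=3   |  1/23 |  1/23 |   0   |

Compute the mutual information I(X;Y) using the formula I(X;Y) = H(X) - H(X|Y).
0.1867 bits

I(X;Y) = H(X) - H(X|Y)

Marginal of X (row sums):
  P(X=0) = 7/46 + 3/46 + 1/23 = 6/23
  P(X=1) = 1/23 + 3/23 + 5/46 = 13/46
  P(X=2) = 3/46 + 5/46 + 9/46 = 17/46
  P(X=3) = 1/23 + 1/23 + 0 = 2/23
H(X) = -[(6/23)·log₂(6/23) + (13/46)·log₂(13/46) + (17/46)·log₂(17/46) + (2/23)·log₂(2/23)]
  = 0.50572 + 0.51523 + 0.53073 + 0.30640 = 1.8581 bits

Marginal of Y (column sums):
  P(Y=0) = 7/46 + 1/23 + 3/46 + 1/23 = 7/23
  P(Y=1) = 3/46 + 3/23 + 5/46 + 1/23 = 8/23
  P(Y=2) = 1/23 + 5/46 + 9/46 + 0 = 8/23
H(X|Y) = Σ_y P(y)·H(X|Y=y):
  Y=0: P(Y=0) = 7/23, P(X|Y=0) = (1/2, 1/7, 3/14, 1/7) → H(X|Y=0) = 1.77833
  Y=1: P(Y=1) = 8/23, P(X|Y=1) = (3/16, 3/8, 5/16, 1/8) → H(X|Y=1) = 1.88286
  Y=2: P(Y=2) = 8/23, P(X|Y=2) = (1/8, 5/16, 9/16, 0) → H(X|Y=2) = 1.36631
H(X|Y) = (7/23)·1.77833 + (8/23)·1.88286 + (8/23)·1.36631 = 1.6714 bits

I(X;Y) = H(X) - H(X|Y) = 1.8581 - 1.6714 = 0.1867 bits

Cross-check via I(X;Y) = H(X) + H(Y) - H(X,Y): computing H(Y) from the column sums and H(X,Y) from the 12 cells in the same way gives H(Y) = 1.5822 bits and H(X,Y) = 3.2536 bits, so
I(X;Y) = 1.8581 + 1.5822 - 3.2536 = 0.1867 bits ✓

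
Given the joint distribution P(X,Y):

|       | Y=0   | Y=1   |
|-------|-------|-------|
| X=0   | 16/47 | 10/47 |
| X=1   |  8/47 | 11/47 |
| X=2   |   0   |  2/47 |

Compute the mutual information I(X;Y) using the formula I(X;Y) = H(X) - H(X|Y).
0.0710 bits

I(X;Y) = H(X) - H(X|Y)

Marginal of X (row sums):
  P(X=0) = 16/47 + 10/47 = 26/47
  P(X=1) = 8/47 + 11/47 = 19/47
  P(X=2) = 0 + 2/47 = 2/47
H(X) = -[(26/47)·log₂(26/47) + (19/47)·log₂(19/47) + (2/47)·log₂(2/47)]
  = 0.472508 + 0.528225 + 0.193812 = 1.194545 bits

Marginal of Y (column sums):
  P(Y=0) = 16/47 + 8/47 + 0 = 24/47
  P(Y=1) = 10/47 + 11/47 + 2/47 = 23/47
H(X|Y) = Σ_y P(y)·H(X|Y=y):
  Y=0: P(Y=0) = 24/47, P(X|Y=0) = (2/3, 1/3, 0) → H(X|Y=0) = 0.918296
  Y=1: P(Y=1) = 23/47, P(X|Y=1) = (10/23, 11/23, 2/23) → H(X|Y=1) = 1.337778
H(X|Y) = (24/47)·0.918296 + (23/47)·1.337778 = 1.123574 bits

I(X;Y) = H(X) - H(X|Y) = 1.194545 - 1.123574 = 0.0710 bits

Cross-check via I(X;Y) = H(X) + H(Y) - H(X,Y): computing H(Y) from the column sums and H(X,Y) from the 6 cells in the same way gives H(Y) = 0.999673 bits and H(X,Y) = 2.123248 bits, so
I(X;Y) = 1.194545 + 0.999673 - 2.123248 = 0.0710 bits ✓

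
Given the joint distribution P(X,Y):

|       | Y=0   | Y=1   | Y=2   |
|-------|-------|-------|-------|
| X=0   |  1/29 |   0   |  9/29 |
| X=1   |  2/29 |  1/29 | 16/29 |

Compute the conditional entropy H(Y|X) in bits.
0.6690 bits

H(Y|X) = H(X,Y) - H(X)

H(X,Y) = -Σ_{x,y} P(x,y) log₂ P(x,y). Per-cell terms -P(x,y)·log₂P(x,y):
  X=0: 0.167517, 0.000000, 0.523879
  X=1: 0.266068, 0.167517, 0.473369
  (cells with P = 0 contribute 0)
Sum of the 6 terms: H(X,Y) = 1.59835 bits

Marginal of X (row sums):
  P(X=0) = 1/29 + 0 + 9/29 = 10/29
  P(X=1) = 2/29 + 1/29 + 16/29 = 19/29
H(X) = -[(10/29)·log₂(10/29) + (19/29)·log₂(19/29)]
  = 0.529673 + 0.399690 = 0.92936 bits

H(Y|X) = H(X,Y) - H(X) = 1.59835 - 0.92936 = 0.6690 bits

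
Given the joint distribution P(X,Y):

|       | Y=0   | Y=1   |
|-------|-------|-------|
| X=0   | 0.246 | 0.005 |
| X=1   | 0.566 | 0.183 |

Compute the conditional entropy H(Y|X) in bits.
0.6362 bits

H(Y|X) = H(X,Y) - H(X)

H(X,Y) = -Σ_{x,y} P(x,y) log₂ P(x,y). Per-cell terms -P(x,y)·log₂P(x,y):
  X=0: 0.4977, 0.0382
  X=1: 0.4648, 0.4484
Sum of the 4 terms: H(X,Y) = 1.4491 bits

Marginal of X (row sums):
  P(X=0) = 0.246 + 0.005 = 0.251
  P(X=1) = 0.566 + 0.183 = 0.749
H(X) = -[0.251·log₂(0.251) + 0.749·log₂(0.749)]
  = 0.5006 + 0.3123 = 0.8129 bits

H(Y|X) = H(X,Y) - H(X) = 1.4491 - 0.8129 = 0.6362 bits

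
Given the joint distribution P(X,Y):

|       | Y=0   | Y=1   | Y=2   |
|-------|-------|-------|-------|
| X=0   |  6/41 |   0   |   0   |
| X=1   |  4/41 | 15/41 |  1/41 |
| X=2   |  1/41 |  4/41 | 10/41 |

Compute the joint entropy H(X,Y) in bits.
2.3494 bits

H(X,Y) = -Σ_{x,y} P(x,y) log₂ P(x,y). Per-cell terms -P(x,y)·log₂P(x,y):
  X=0: 0.40574, 0.00000, 0.00000
  X=1: 0.32757, 0.53073, 0.13067
  X=2: 0.13067, 0.32757, 0.49649
  (cells with P = 0 contribute 0)
Sum of the 9 terms: H(X,Y) = 2.3494 bits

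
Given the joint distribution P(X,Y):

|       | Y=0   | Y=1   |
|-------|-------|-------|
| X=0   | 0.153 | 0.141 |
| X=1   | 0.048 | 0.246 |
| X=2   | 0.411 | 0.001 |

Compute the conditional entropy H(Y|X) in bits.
0.4925 bits

H(Y|X) = H(X,Y) - H(X)

H(X,Y) = -Σ_{x,y} P(x,y) log₂ P(x,y). Per-cell terms -P(x,y)·log₂P(x,y):
  X=0: 0.41438, 0.39850
  X=1: 0.21028, 0.49772
  X=2: 0.52723, 0.00997
Sum of the 6 terms: H(X,Y) = 2.05808 bits

Marginal of X (row sums):
  P(X=0) = 0.153 + 0.141 = 0.294
  P(X=1) = 0.048 + 0.246 = 0.294
  P(X=2) = 0.411 + 0.001 = 0.412
H(X) = -[0.294·log₂(0.294) + 0.294·log₂(0.294) + 0.412·log₂(0.412)]
  = 0.51924 + 0.51924 + 0.52706 = 1.56554 bits

H(Y|X) = H(X,Y) - H(X) = 2.05808 - 1.56554 = 0.4925 bits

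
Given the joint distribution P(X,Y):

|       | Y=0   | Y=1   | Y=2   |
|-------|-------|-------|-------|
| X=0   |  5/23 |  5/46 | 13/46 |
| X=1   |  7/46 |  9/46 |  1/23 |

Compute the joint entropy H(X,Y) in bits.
2.4124 bits

H(X,Y) = -Σ_{x,y} P(x,y) log₂ P(x,y). Per-cell terms -P(x,y)·log₂P(x,y):
  X=0: 0.47862, 0.34800, 0.51523
  X=1: 0.41334, 0.46049, 0.19668
Sum of the 6 terms: H(X,Y) = 2.4124 bits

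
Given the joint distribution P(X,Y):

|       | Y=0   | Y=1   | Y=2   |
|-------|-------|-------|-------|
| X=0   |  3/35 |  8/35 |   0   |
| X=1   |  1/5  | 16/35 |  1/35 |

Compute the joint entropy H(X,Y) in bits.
1.9177 bits

H(X,Y) = -Σ_{x,y} P(x,y) log₂ P(x,y). Per-cell terms -P(x,y)·log₂P(x,y):
  X=0: 0.3038, 0.4867, 0.0000
  X=1: 0.4644, 0.5162, 0.1466
  (cells with P = 0 contribute 0)
Sum of the 6 terms: H(X,Y) = 1.9177 bits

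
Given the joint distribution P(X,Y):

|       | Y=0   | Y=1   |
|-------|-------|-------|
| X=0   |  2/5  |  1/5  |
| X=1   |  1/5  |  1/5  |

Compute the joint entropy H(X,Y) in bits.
1.9219 bits

H(X,Y) = -Σ_{x,y} P(x,y) log₂ P(x,y). Per-cell terms -P(x,y)·log₂P(x,y):
  X=0: 0.52877, 0.46439
  X=1: 0.46439, 0.46439
Sum of the 4 terms: H(X,Y) = 1.9219 bits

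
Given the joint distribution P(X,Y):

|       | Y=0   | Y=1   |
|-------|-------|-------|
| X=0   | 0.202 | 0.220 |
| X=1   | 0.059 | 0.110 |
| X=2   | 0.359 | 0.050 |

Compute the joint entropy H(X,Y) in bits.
2.2846 bits

H(X,Y) = -Σ_{x,y} P(x,y) log₂ P(x,y). Per-cell terms -P(x,y)·log₂P(x,y):
  X=0: 0.4661, 0.4806
  X=1: 0.2409, 0.3503
  X=2: 0.5306, 0.2161
Sum of the 6 terms: H(X,Y) = 2.2846 bits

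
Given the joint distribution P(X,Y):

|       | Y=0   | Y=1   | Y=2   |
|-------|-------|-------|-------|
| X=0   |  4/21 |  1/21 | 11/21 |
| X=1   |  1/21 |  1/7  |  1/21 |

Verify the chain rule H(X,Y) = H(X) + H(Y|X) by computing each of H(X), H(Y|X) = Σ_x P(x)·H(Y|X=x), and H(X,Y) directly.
H(X) = 0.7919 bits, H(Y|X) = 1.1810 bits, H(X,Y) = 1.9729 bits

Marginal of X (row sums):
  P(X=0) = 4/21 + 1/21 + 11/21 = 16/21
  P(X=1) = 1/21 + 1/7 + 1/21 = 5/21
H(X) = -[(16/21)·log₂(16/21) + (5/21)·log₂(5/21)]
  = 0.29891 + 0.49295 = 0.7919 bits

H(Y|X) = Σ_x P(x)·H(Y|X=x):
  X=0: P(X=0) = 16/21, P(Y|X=0) = (1/4, 1/16, 11/16) → H(Y|X=0) = 1.12164
  X=1: P(X=1) = 5/21, P(Y|X=1) = (1/5, 3/5, 1/5) → H(Y|X=1) = 1.37095
H(Y|X) = (16/21)·1.12164 + (5/21)·1.37095 = 1.1810 bits

H(X,Y) = -Σ_{x,y} P(x,y) log₂ P(x,y). Per-cell terms -P(x,y)·log₂P(x,y):
  X=0: 0.45568, 0.20916, 0.48865
  X=1: 0.20916, 0.40105, 0.20916
Sum of the 6 terms: H(X,Y) = 1.9729 bits

Chain rule check:
  H(X) + H(Y|X) = 0.7919 + 1.1810 = 1.9729 bits
  H(X,Y) = 1.9729 bits
✓ Chain rule verified.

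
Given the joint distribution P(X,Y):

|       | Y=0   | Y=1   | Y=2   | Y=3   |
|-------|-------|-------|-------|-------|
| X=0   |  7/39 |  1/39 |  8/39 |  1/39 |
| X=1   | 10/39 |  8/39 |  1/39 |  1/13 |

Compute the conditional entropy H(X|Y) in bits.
0.7415 bits

H(X|Y) = H(X,Y) - H(Y)

H(X,Y) = -Σ_{x,y} P(x,y) log₂ P(x,y). Per-cell terms -P(x,y)·log₂P(x,y):
  X=0: 0.444778, 0.135523, 0.468800, 0.135523
  X=1: 0.503455, 0.468800, 0.135523, 0.284649
Sum of the 8 terms: H(X,Y) = 2.57705 bits

Marginal of Y (column sums):
  P(Y=0) = 7/39 + 10/39 = 17/39
  P(Y=1) = 1/39 + 8/39 = 3/13
  P(Y=2) = 8/39 + 1/39 = 3/13
  P(Y=3) = 1/39 + 1/13 = 4/39
H(Y) = -[(17/39)·log₂(17/39) + (3/13)·log₂(3/13) + (3/13)·log₂(3/13) + (4/39)·log₂(4/39)]
  = 0.522179 + 0.488187 + 0.488187 + 0.336964 = 1.83552 bits

H(X|Y) = H(X,Y) - H(Y) = 2.57705 - 1.83552 = 0.7415 bits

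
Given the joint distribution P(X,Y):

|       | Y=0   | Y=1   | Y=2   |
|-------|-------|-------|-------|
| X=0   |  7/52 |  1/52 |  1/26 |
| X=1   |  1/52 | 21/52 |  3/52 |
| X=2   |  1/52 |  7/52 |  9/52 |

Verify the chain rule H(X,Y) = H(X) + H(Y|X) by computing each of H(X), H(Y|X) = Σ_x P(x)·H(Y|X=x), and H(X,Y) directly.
H(X) = 1.4927 bits, H(Y|X) = 0.9996 bits, H(X,Y) = 2.4923 bits

Marginal of X (row sums):
  P(X=0) = 7/52 + 1/52 + 1/26 = 5/26
  P(X=1) = 1/52 + 21/52 + 3/52 = 25/52
  P(X=2) = 1/52 + 7/52 + 9/52 = 17/52
H(X) = -[(5/26)·log₂(5/26) + (25/52)·log₂(25/52) + (17/52)·log₂(17/52)]
  = 0.457406 + 0.507973 + 0.527319 = 1.4927 bits

H(Y|X) = Σ_x P(x)·H(Y|X=x):
  X=0: P(X=0) = 5/26, P(Y|X=0) = (7/10, 1/10, 1/5) → H(Y|X=0) = 1.156780
  X=1: P(X=1) = 25/52, P(Y|X=1) = (1/25, 21/25, 3/25) → H(Y|X=1) = 0.764114
  X=2: P(X=2) = 17/52, P(Y|X=2) = (1/17, 7/17, 9/17) → H(Y|X=2) = 1.253298
H(Y|X) = (5/26)·1.156780 + (25/52)·0.764114 + (17/52)·1.253298 = 0.9996 bits

H(X,Y) = -Σ_{x,y} P(x,y) log₂ P(x,y). Per-cell terms -P(x,y)·log₂P(x,y):
  X=0: 0.389454, 0.109624, 0.180786
  X=1: 0.109624, 0.528280, 0.237431
  X=2: 0.109624, 0.389454, 0.437974
Sum of the 9 terms: H(X,Y) = 2.4923 bits

Chain rule check:
  H(X) + H(Y|X) = 1.4927 + 0.9996 = 2.4923 bits
  H(X,Y) = 2.4923 bits
✓ Chain rule verified.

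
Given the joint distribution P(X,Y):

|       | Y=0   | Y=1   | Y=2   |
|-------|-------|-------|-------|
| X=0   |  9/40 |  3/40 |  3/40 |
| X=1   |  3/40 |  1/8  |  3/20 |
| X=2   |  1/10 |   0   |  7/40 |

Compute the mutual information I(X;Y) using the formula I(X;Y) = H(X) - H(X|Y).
0.2120 bits

I(X;Y) = H(X) - H(X|Y)

Marginal of X (row sums):
  P(X=0) = 9/40 + 3/40 + 3/40 = 3/8
  P(X=1) = 3/40 + 1/8 + 3/20 = 7/20
  P(X=2) = 1/10 + 0 + 7/40 = 11/40
H(X) = -[(3/8)·log₂(3/8) + (7/20)·log₂(7/20) + (11/40)·log₂(11/40)]
  = 0.53064 + 0.53010 + 0.51219 = 1.5729 bits

Marginal of Y (column sums):
  P(Y=0) = 9/40 + 3/40 + 1/10 = 2/5
  P(Y=1) = 3/40 + 1/8 + 0 = 1/5
  P(Y=2) = 3/40 + 3/20 + 7/40 = 2/5
H(X|Y) = Σ_y P(y)·H(X|Y=y):
  Y=0: P(Y=0) = 2/5, P(X|Y=0) = (9/16, 3/16, 1/4) → H(X|Y=0) = 1.41974
  Y=1: P(Y=1) = 1/5, P(X|Y=1) = (3/8, 5/8, 0) → H(X|Y=1) = 0.95443
  Y=2: P(Y=2) = 2/5, P(X|Y=2) = (3/16, 3/8, 7/16) → H(X|Y=2) = 1.50524
H(X|Y) = (2/5)·1.41974 + (1/5)·0.95443 + (2/5)·1.50524 = 1.3609 bits

I(X;Y) = H(X) - H(X|Y) = 1.5729 - 1.3609 = 0.2120 bits

Cross-check via I(X;Y) = H(X) + H(Y) - H(X,Y): computing H(Y) from the column sums and H(X,Y) from the 9 cells in the same way gives H(Y) = 1.5219 bits and H(X,Y) = 2.8828 bits, so
I(X;Y) = 1.5729 + 1.5219 - 2.8828 = 0.2120 bits ✓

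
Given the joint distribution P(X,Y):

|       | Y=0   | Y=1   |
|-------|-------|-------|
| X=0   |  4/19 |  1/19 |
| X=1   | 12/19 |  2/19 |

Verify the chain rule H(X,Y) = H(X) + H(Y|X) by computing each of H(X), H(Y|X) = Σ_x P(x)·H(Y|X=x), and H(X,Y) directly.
H(X) = 0.8315 bits, H(Y|X) = 0.6260 bits, H(X,Y) = 1.4574 bits

Marginal of X (row sums):
  P(X=0) = 4/19 + 1/19 = 5/19
  P(X=1) = 12/19 + 2/19 = 14/19
H(X) = -[(5/19)·log₂(5/19) + (14/19)·log₂(14/19)]
  = 0.506842 + 0.324632 = 0.8315 bits

H(Y|X) = Σ_x P(x)·H(Y|X=x):
  X=0: P(X=0) = 5/19, P(Y|X=0) = (4/5, 1/5) → H(Y|X=0) = 0.721928
  X=1: P(X=1) = 14/19, P(Y|X=1) = (6/7, 1/7) → H(Y|X=1) = 0.591673
H(Y|X) = (5/19)·0.721928 + (14/19)·0.591673 = 0.6260 bits

H(X,Y) = -Σ_{x,y} P(x,y) log₂ P(x,y). Per-cell terms -P(x,y)·log₂P(x,y):
  X=0: 0.473248, 0.223575
  X=1: 0.418715, 0.341887
Sum of the 4 terms: H(X,Y) = 1.4574 bits

Chain rule check:
  H(X) + H(Y|X) = 0.8315 + 0.6260 = 1.4575 bits
  H(X,Y) = 1.4574 bits
✓ Chain rule verified (Δ = 0.0001 is 4-dp rounding noise: each of the three values was rounded independently).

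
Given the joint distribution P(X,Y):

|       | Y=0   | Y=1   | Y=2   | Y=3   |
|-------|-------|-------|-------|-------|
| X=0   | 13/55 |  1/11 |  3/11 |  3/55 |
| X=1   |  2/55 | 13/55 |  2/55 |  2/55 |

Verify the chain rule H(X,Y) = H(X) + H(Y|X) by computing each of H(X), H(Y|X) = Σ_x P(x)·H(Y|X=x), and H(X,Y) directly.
H(X) = 0.9299 bits, H(Y|X) = 1.6300 bits, H(X,Y) = 2.5599 bits

Marginal of X (row sums):
  P(X=0) = 13/55 + 1/11 + 3/11 + 3/55 = 36/55
  P(X=1) = 2/55 + 13/55 + 2/55 + 2/55 = 19/55
H(X) = -[(36/55)·log₂(36/55) + (19/55)·log₂(19/55)]
  = 0.40021 + 0.52973 = 0.9299 bits

H(Y|X) = Σ_x P(x)·H(Y|X=x):
  X=0: P(X=0) = 36/55, P(Y|X=0) = (13/36, 5/36, 5/12, 1/12) → H(Y|X=0) = 1.75121
  X=1: P(X=1) = 19/55, P(Y|X=1) = (2/19, 13/19, 2/19, 2/19) → H(Y|X=1) = 1.40026
H(Y|X) = (36/55)·1.75121 + (19/55)·1.40026 = 1.6300 bits

H(X,Y) = -Σ_{x,y} P(x,y) log₂ P(x,y). Per-cell terms -P(x,y)·log₂P(x,y):
  X=0: 0.49185, 0.31449, 0.51122, 0.22889
  X=1: 0.17387, 0.49185, 0.17387, 0.17387
Sum of the 8 terms: H(X,Y) = 2.5599 bits

Chain rule check:
  H(X) + H(Y|X) = 0.9299 + 1.6300 = 2.5599 bits
  H(X,Y) = 2.5599 bits
✓ Chain rule verified.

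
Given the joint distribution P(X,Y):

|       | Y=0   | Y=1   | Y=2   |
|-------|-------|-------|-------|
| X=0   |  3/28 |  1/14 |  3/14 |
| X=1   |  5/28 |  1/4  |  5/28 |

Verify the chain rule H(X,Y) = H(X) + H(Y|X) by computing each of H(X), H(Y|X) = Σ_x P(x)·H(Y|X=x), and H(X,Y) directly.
H(X) = 0.9666 bits, H(Y|X) = 1.5145 bits, H(X,Y) = 2.4811 bits

Marginal of X (row sums):
  P(X=0) = 3/28 + 1/14 + 3/14 = 11/28
  P(X=1) = 5/28 + 1/4 + 5/28 = 17/28
H(X) = -[(11/28)·log₂(11/28) + (17/28)·log₂(17/28)]
  = 0.5295 + 0.4371 = 0.9666 bits

H(Y|X) = Σ_x P(x)·H(Y|X=x):
  X=0: P(X=0) = 11/28, P(Y|X=0) = (3/11, 2/11, 6/11) → H(Y|X=0) = 1.4354
  X=1: P(X=1) = 17/28, P(Y|X=1) = (5/17, 7/17, 5/17) → H(Y|X=1) = 1.5657
H(Y|X) = (11/28)·1.4354 + (17/28)·1.5657 = 1.5145 bits

H(X,Y) = -Σ_{x,y} P(x,y) log₂ P(x,y). Per-cell terms -P(x,y)·log₂P(x,y):
  X=0: 0.3453, 0.2720, 0.4762
  X=1: 0.4438, 0.5000, 0.4438
Sum of the 6 terms: H(X,Y) = 2.4811 bits

Chain rule check:
  H(X) + H(Y|X) = 0.9666 + 1.5145 = 2.4811 bits
  H(X,Y) = 2.4811 bits
✓ Chain rule verified.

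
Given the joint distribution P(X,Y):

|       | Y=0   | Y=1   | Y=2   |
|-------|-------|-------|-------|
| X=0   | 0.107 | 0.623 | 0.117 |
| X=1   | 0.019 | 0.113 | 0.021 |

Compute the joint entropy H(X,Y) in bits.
1.7136 bits

H(X,Y) = -Σ_{x,y} P(x,y) log₂ P(x,y). Per-cell terms -P(x,y)·log₂P(x,y):
  X=0: 0.3450, 0.4253, 0.3622
  X=1: 0.1086, 0.3555, 0.1170
Sum of the 6 terms: H(X,Y) = 1.7136 bits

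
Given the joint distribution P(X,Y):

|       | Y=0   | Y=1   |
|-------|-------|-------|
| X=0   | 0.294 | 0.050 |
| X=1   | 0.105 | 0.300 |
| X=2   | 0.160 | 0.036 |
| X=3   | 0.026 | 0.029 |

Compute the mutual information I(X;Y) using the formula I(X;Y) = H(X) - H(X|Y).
0.2492 bits

I(X;Y) = H(X) - H(X|Y)

Marginal of X (row sums):
  P(X=0) = 0.294 + 0.050 = 0.344
  P(X=1) = 0.105 + 0.300 = 0.405
  P(X=2) = 0.160 + 0.036 = 0.196
  P(X=3) = 0.026 + 0.029 = 0.055
H(X) = -[0.344·log₂(0.344) + 0.405·log₂(0.405) + 0.196·log₂(0.196) + 0.055·log₂(0.055)]
  = 0.529595 + 0.528123 + 0.460811 + 0.230143 = 1.74867 bits

Marginal of Y (column sums):
  P(Y=0) = 0.294 + 0.105 + 0.160 + 0.026 = 0.585
  P(Y=1) = 0.050 + 0.300 + 0.036 + 0.029 = 0.415
H(X|Y) = Σ_y P(y)·H(X|Y=y):
  Y=0: P(Y=0) = 0.585, P(X|Y=0) = (98/195, 7/39, 32/117, 2/45) → H(X|Y=0) = 1.654824
  Y=1: P(Y=1) = 0.415, P(X|Y=1) = (10/83, 60/83, 36/415, 29/415) → H(X|Y=1) = 1.280492
H(X|Y) = 0.585·1.654824 + 0.415·1.280492 = 1.49948 bits

I(X;Y) = H(X) - H(X|Y) = 1.74867 - 1.49948 = 0.2492 bits

Cross-check via I(X;Y) = H(X) + H(Y) - H(X,Y): computing H(Y) from the column sums and H(X,Y) from the 8 cells in the same way gives H(Y) = 0.97905 bits and H(X,Y) = 2.47853 bits, so
I(X;Y) = 1.74867 + 0.97905 - 2.47853 = 0.2492 bits ✓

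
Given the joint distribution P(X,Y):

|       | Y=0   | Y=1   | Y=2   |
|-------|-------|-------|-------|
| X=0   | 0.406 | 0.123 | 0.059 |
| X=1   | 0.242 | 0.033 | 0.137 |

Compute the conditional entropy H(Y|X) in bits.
1.2139 bits

H(Y|X) = H(X,Y) - H(X)

H(X,Y) = -Σ_{x,y} P(x,y) log₂ P(x,y). Per-cell terms -P(x,y)·log₂P(x,y):
  X=0: 0.52798, 0.37186, 0.24091
  X=1: 0.49535, 0.16241, 0.39288
Sum of the 6 terms: H(X,Y) = 2.1914 bits

Marginal of X (row sums):
  P(X=0) = 0.406 + 0.123 + 0.059 = 0.588
  P(X=1) = 0.242 + 0.033 + 0.137 = 0.412
H(X) = -[0.588·log₂(0.588) + 0.412·log₂(0.412)]
  = 0.45047 + 0.52706 = 0.9775 bits

H(Y|X) = H(X,Y) - H(X) = 2.1914 - 0.9775 = 1.2139 bits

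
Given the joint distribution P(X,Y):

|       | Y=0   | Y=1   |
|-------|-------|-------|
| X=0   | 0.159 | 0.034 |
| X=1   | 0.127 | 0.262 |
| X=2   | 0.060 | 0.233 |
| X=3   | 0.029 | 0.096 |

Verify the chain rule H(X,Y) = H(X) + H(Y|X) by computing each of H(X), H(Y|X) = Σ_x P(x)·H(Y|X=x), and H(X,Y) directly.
H(X) = 1.8818 bits, H(Y|X) = 0.7961 bits, H(X,Y) = 2.6779 bits

Marginal of X (row sums):
  P(X=0) = 0.159 + 0.034 = 0.193
  P(X=1) = 0.127 + 0.262 = 0.389
  P(X=2) = 0.060 + 0.233 = 0.293
  P(X=3) = 0.029 + 0.096 = 0.125
H(X) = -[0.193·log₂(0.193) + 0.389·log₂(0.389) + 0.293·log₂(0.293) + 0.125·log₂(0.125)]
  = 0.45805 + 0.52988 + 0.51891 + 0.37500 = 1.8818 bits

H(Y|X) = Σ_x P(x)·H(Y|X=x):
  X=0: P(X=0) = 0.193, P(Y|X=0) = (159/193, 34/193) → H(Y|X=0) = 0.67162
  X=1: P(X=1) = 0.389, P(Y|X=1) = (127/389, 262/389) → H(Y|X=1) = 0.91129
  X=2: P(X=2) = 0.293, P(Y|X=2) = (60/293, 233/293) → H(Y|X=2) = 0.73138
  X=3: P(X=3) = 0.125, P(Y|X=3) = (29/125, 96/125) → H(Y|X=3) = 0.78148
H(Y|X) = 0.193·0.67162 + 0.389·0.91129 + 0.293·0.73138 + 0.125·0.78148 = 0.7961 bits

H(X,Y) = -Σ_{x,y} P(x,y) log₂ P(x,y). Per-cell terms -P(x,y)·log₂P(x,y):
  X=0: 0.42181, 0.16586
  X=1: 0.37809, 0.50628
  X=2: 0.24353, 0.48967
  X=3: 0.14813, 0.32456
Sum of the 8 terms: H(X,Y) = 2.6779 bits

Chain rule check:
  H(X) + H(Y|X) = 1.8818 + 0.7961 = 2.6779 bits
  H(X,Y) = 2.6779 bits
✓ Chain rule verified.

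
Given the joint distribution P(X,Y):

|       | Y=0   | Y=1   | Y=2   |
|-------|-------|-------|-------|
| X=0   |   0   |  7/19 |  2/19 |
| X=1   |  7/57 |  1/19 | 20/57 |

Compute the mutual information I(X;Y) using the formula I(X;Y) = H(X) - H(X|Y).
0.4136 bits

I(X;Y) = H(X) - H(X|Y)

Marginal of X (row sums):
  P(X=0) = 0 + 7/19 + 2/19 = 9/19
  P(X=1) = 7/57 + 1/19 + 20/57 = 10/19
H(X) = -[(9/19)·log₂(9/19) + (10/19)·log₂(10/19)]
  = 0.51063 + 0.48737 = 0.99800 bits

Marginal of Y (column sums):
  P(Y=0) = 0 + 7/57 = 7/57
  P(Y=1) = 7/19 + 1/19 = 8/19
  P(Y=2) = 2/19 + 20/57 = 26/57
H(X|Y) = Σ_y P(y)·H(X|Y=y):
  Y=0: P(Y=0) = 7/57, P(X|Y=0) = (0, 1) → H(X|Y=0) = 0.00000
  Y=1: P(Y=1) = 8/19, P(X|Y=1) = (7/8, 1/8) → H(X|Y=1) = 0.54356
  Y=2: P(Y=2) = 26/57, P(X|Y=2) = (3/13, 10/13) → H(X|Y=2) = 0.77935
H(X|Y) = (7/57)·0.00000 + (8/19)·0.54356 + (26/57)·0.77935 = 0.58436 bits

I(X;Y) = H(X) - H(X|Y) = 0.99800 - 0.58436 = 0.4136 bits

Cross-check via I(X;Y) = H(X) + H(Y) - H(X,Y): computing H(Y) from the column sums and H(X,Y) from the 6 cells in the same way gives H(Y) = 1.41356 bits and H(X,Y) = 1.99792 bits, so
I(X;Y) = 0.99800 + 1.41356 - 1.99792 = 0.4136 bits ✓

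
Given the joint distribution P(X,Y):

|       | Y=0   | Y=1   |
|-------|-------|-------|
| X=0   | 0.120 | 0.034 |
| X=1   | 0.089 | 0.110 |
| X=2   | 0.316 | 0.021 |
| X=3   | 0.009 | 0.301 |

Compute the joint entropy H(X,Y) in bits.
2.4186 bits

H(X,Y) = -Σ_{x,y} P(x,y) log₂ P(x,y). Per-cell terms -P(x,y)·log₂P(x,y):
  X=0: 0.36707, 0.16586
  X=1: 0.31061, 0.35029
  X=2: 0.52519, 0.11704
  X=3: 0.06116, 0.52138
Sum of the 8 terms: H(X,Y) = 2.4186 bits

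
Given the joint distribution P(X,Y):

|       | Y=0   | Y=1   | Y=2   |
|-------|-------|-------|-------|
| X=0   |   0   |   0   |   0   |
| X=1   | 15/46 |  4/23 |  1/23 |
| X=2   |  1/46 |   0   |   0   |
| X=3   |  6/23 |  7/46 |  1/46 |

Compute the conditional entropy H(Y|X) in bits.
1.2013 bits

H(Y|X) = H(X,Y) - H(X)

H(X,Y) = -Σ_{x,y} P(x,y) log₂ P(x,y). Per-cell terms -P(x,y)·log₂P(x,y):
  X=0: 0.000000, 0.000000, 0.000000
  X=1: 0.527175, 0.438880, 0.196677
  X=2: 0.120077, 0.000000, 0.000000
  X=3: 0.505722, 0.413336, 0.120077
  (cells with P = 0 contribute 0)
Sum of the 12 terms: H(X,Y) = 2.32194 bits

Marginal of X (row sums):
  P(X=0) = 0 + 0 + 0 = 0
  P(X=1) = 15/46 + 4/23 + 1/23 = 25/46
  P(X=2) = 1/46 + 0 + 0 = 1/46
  P(X=3) = 6/23 + 7/46 + 1/46 = 10/23
H(X) = -[(25/46)·log₂(25/46) + (1/46)·log₂(1/46) + (10/23)·log₂(10/23)]   (outcomes with P = 0 contribute 0)
  = 0.478101 + 0.120077 + 0.522450 = 1.12063 bits

H(Y|X) = H(X,Y) - H(X) = 2.32194 - 1.12063 = 1.2013 bits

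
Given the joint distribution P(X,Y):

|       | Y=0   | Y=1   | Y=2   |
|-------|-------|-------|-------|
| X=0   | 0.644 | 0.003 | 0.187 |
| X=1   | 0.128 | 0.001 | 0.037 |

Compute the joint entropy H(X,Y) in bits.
1.4519 bits

H(X,Y) = -Σ_{x,y} P(x,y) log₂ P(x,y). Per-cell terms -P(x,y)·log₂P(x,y):
  X=0: 0.4089, 0.0251, 0.4523
  X=1: 0.3796, 0.0100, 0.1760
Sum of the 6 terms: H(X,Y) = 1.4519 bits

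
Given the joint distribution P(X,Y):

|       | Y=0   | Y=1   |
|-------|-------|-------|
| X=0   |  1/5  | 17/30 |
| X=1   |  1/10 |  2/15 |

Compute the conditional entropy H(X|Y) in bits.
0.7672 bits

H(X|Y) = H(X,Y) - H(Y)

H(X,Y) = -Σ_{x,y} P(x,y) log₂ P(x,y). Per-cell terms -P(x,y)·log₂P(x,y):
  X=0: 0.4644, 0.4643
  X=1: 0.3322, 0.3876
Sum of the 4 terms: H(X,Y) = 1.6485 bits

Marginal of Y (column sums):
  P(Y=0) = 1/5 + 1/10 = 3/10
  P(Y=1) = 17/30 + 2/15 = 7/10
H(Y) = -[(3/10)·log₂(3/10) + (7/10)·log₂(7/10)]
  = 0.5211 + 0.3602 = 0.8813 bits

H(X|Y) = H(X,Y) - H(Y) = 1.6485 - 0.8813 = 0.7672 bits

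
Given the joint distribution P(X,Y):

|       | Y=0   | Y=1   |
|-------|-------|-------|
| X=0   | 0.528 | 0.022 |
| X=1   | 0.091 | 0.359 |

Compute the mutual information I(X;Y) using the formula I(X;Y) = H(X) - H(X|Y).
0.4986 bits

I(X;Y) = H(X) - H(X|Y)

Marginal of X (row sums):
  P(X=0) = 0.528 + 0.022 = 0.550
  P(X=1) = 0.091 + 0.359 = 0.450
H(X) = -[0.550·log₂(0.550) + 0.450·log₂(0.450)]
  = 0.47437 + 0.51840 = 0.99277 bits

Marginal of Y (column sums):
  P(Y=0) = 0.528 + 0.091 = 0.619
  P(Y=1) = 0.022 + 0.359 = 0.381
H(X|Y) = Σ_y P(y)·H(X|Y=y):
  Y=0: P(Y=0) = 0.619, P(X|Y=0) = (528/619, 91/619) → H(X|Y=0) = 0.60231
  Y=1: P(Y=1) = 0.381, P(X|Y=1) = (22/381, 359/381) → H(X|Y=1) = 0.31842
H(X|Y) = 0.619·0.60231 + 0.381·0.31842 = 0.49415 bits

I(X;Y) = H(X) - H(X|Y) = 0.99277 - 0.49415 = 0.4986 bits

Cross-check via I(X;Y) = H(X) + H(Y) - H(X,Y): computing H(Y) from the column sums and H(X,Y) from the 4 cells in the same way gives H(Y) = 0.95875 bits and H(X,Y) = 1.45289 bits, so
I(X;Y) = 0.99277 + 0.95875 - 1.45289 = 0.4986 bits ✓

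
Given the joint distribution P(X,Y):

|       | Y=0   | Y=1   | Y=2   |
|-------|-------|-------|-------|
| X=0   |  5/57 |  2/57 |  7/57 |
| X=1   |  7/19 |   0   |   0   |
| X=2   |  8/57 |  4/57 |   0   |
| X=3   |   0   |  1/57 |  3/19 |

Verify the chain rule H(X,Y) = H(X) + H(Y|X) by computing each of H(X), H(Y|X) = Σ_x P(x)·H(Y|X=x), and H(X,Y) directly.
H(X) = 1.9420 bits, H(Y|X) = 0.6272 bits, H(X,Y) = 2.5692 bits

Marginal of X (row sums):
  P(X=0) = 5/57 + 2/57 + 7/57 = 14/57
  P(X=1) = 7/19 + 0 + 0 = 7/19
  P(X=2) = 8/57 + 4/57 + 0 = 4/19
  P(X=3) = 0 + 1/57 + 3/19 = 10/57
H(X) = -[(14/57)·log₂(14/57) + (7/19)·log₂(7/19) + (4/19)·log₂(4/19) + (10/57)·log₂(10/57)]
  = 0.49750 + 0.53074 + 0.47325 + 0.44052 = 1.9420 bits

H(Y|X) = Σ_x P(x)·H(Y|X=x):
  X=0: P(X=0) = 14/57, P(Y|X=0) = (5/14, 1/7, 1/2) → H(Y|X=0) = 1.43156
  X=1: P(X=1) = 7/19, P(Y|X=1) = (1, 0, 0) → H(Y|X=1) = 0.00000
  X=2: P(X=2) = 4/19, P(Y|X=2) = (2/3, 1/3, 0) → H(Y|X=2) = 0.91830
  X=3: P(X=3) = 10/57, P(Y|X=3) = (0, 1/10, 9/10) → H(Y|X=3) = 0.46900
H(Y|X) = (14/57)·1.43156 + (7/19)·0.00000 + (4/19)·0.91830 + (10/57)·0.46900 = 0.6272 bits

H(X,Y) = -Σ_{x,y} P(x,y) log₂ P(x,y). Per-cell terms -P(x,y)·log₂P(x,y):
  X=0: 0.30798, 0.16958, 0.37156
  X=1: 0.53074, 0.00000, 0.00000
  X=2: 0.39760, 0.26897, 0.00000
  X=3: 0.00000, 0.10233, 0.42047
  (cells with P = 0 contribute 0)
Sum of the 12 terms: H(X,Y) = 2.5692 bits

Chain rule check:
  H(X) + H(Y|X) = 1.9420 + 0.6272 = 2.5692 bits
  H(X,Y) = 2.5692 bits
✓ Chain rule verified.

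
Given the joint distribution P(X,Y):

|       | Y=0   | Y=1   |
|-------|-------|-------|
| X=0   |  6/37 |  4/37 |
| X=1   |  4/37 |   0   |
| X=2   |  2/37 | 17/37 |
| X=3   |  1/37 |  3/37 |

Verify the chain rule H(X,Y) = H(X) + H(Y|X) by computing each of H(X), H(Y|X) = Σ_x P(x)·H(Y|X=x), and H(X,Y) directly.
H(X) = 1.6978 bits, H(Y|X) = 0.5994 bits, H(X,Y) = 2.2972 bits

Marginal of X (row sums):
  P(X=0) = 6/37 + 4/37 = 10/37
  P(X=1) = 4/37 + 0 = 4/37
  P(X=2) = 2/37 + 17/37 = 19/37
  P(X=3) = 1/37 + 3/37 = 4/37
H(X) = -[(10/37)·log₂(10/37) + (4/37)·log₂(4/37) + (19/37)·log₂(19/37) + (4/37)·log₂(4/37)]
  = 0.5101420 + 0.3469679 + 0.4937565 + 0.3469679 = 1.6978 bits

H(Y|X) = Σ_x P(x)·H(Y|X=x):
  X=0: P(X=0) = 10/37, P(Y|X=0) = (3/5, 2/5) → H(Y|X=0) = 0.9709506
  X=1: P(X=1) = 4/37, P(Y|X=1) = (1, 0) → H(Y|X=1) = 0.0000000
  X=2: P(X=2) = 19/37, P(Y|X=2) = (2/19, 17/19) → H(Y|X=2) = 0.4854608
  X=3: P(X=3) = 4/37, P(Y|X=3) = (1/4, 3/4) → H(Y|X=3) = 0.8112781
H(Y|X) = (10/37)·0.9709506 + (4/37)·0.0000000 + (19/37)·0.4854608 + (4/37)·0.8112781 = 0.5994 bits

H(X,Y) = -Σ_{x,y} P(x,y) log₂ P(x,y). Per-cell terms -P(x,y)·log₂P(x,y):
  X=0: 0.4255931, 0.3469679
  X=1: 0.3469679, 0.0000000
  X=2: 0.2275380, 0.5155092
  X=3: 0.1407960, 0.2938776
  (cells with P = 0 contribute 0)
Sum of the 8 terms: H(X,Y) = 2.2972 bits

Chain rule check:
  H(X) + H(Y|X) = 1.6978 + 0.5994 = 2.2972 bits
  H(X,Y) = 2.2972 bits
✓ Chain rule verified.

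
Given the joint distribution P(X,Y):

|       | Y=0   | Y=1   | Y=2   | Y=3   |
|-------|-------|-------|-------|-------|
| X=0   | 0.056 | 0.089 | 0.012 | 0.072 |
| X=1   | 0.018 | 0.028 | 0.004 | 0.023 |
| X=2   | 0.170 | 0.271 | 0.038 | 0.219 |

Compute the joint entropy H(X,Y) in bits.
2.9033 bits

H(X,Y) = -Σ_{x,y} P(x,y) log₂ P(x,y). Per-cell terms -P(x,y)·log₂P(x,y):
  X=0: 0.23287, 0.31061, 0.07657, 0.27330
  X=1: 0.10433, 0.14444, 0.03186, 0.12517
  X=2: 0.43459, 0.51047, 0.17928, 0.47983
Sum of the 12 terms: H(X,Y) = 2.9033 bits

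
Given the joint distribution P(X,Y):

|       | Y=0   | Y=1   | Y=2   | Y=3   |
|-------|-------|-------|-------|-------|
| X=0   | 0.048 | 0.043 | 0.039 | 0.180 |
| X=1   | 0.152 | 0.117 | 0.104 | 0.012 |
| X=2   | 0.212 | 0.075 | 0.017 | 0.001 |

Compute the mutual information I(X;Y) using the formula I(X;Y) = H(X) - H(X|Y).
0.3862 bits

I(X;Y) = H(X) - H(X|Y)

Marginal of X (row sums):
  P(X=0) = 0.048 + 0.043 + 0.039 + 0.180 = 0.310
  P(X=1) = 0.152 + 0.117 + 0.104 + 0.012 = 0.385
  P(X=2) = 0.212 + 0.075 + 0.017 + 0.001 = 0.305
H(X) = -[0.310·log₂(0.310) + 0.385·log₂(0.385) + 0.305·log₂(0.305)]
  = 0.52379 + 0.53017 + 0.52250 = 1.5765 bits

Marginal of Y (column sums):
  P(Y=0) = 0.048 + 0.152 + 0.212 = 0.412
  P(Y=1) = 0.043 + 0.117 + 0.075 = 0.235
  P(Y=2) = 0.039 + 0.104 + 0.017 = 0.160
  P(Y=3) = 0.180 + 0.012 + 0.001 = 0.193
H(X|Y) = Σ_y P(y)·H(X|Y=y):
  Y=0: P(Y=0) = 0.412, P(X|Y=0) = (12/103, 38/103, 53/103) → H(X|Y=0) = 1.38533
  Y=1: P(Y=1) = 0.235, P(X|Y=1) = (43/235, 117/235, 15/47) → H(X|Y=1) = 1.47514
  Y=2: P(Y=2) = 0.160, P(X|Y=2) = (39/160, 13/20, 17/160) → H(X|Y=2) = 1.24403
  Y=3: P(Y=3) = 0.193, P(X|Y=3) = (180/193, 12/193, 1/193) → H(X|Y=3) = 0.38234
H(X|Y) = 0.412·1.38533 + 0.235·1.47514 + 0.160·1.24403 + 0.193·0.38234 = 1.1903 bits

I(X;Y) = H(X) - H(X|Y) = 1.5765 - 1.1903 = 0.3862 bits

Cross-check via I(X;Y) = H(X) + H(Y) - H(X,Y): computing H(Y) from the column sums and H(X,Y) from the 12 cells in the same way gives H(Y) = 1.8991 bits and H(X,Y) = 3.0894 bits, so
I(X;Y) = 1.5765 + 1.8991 - 3.0894 = 0.3862 bits ✓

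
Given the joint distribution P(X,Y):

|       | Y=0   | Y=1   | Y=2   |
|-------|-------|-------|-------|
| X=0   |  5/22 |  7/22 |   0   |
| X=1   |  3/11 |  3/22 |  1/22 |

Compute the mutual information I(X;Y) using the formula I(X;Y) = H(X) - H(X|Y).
0.0964 bits

I(X;Y) = H(X) - H(X|Y)

Marginal of X (row sums):
  P(X=0) = 5/22 + 7/22 + 0 = 6/11
  P(X=1) = 3/11 + 3/22 + 1/22 = 5/11
H(X) = -[(6/11)·log₂(6/11) + (5/11)·log₂(5/11)]
  = 0.47698 + 0.51705 = 0.99403 bits

Marginal of Y (column sums):
  P(Y=0) = 5/22 + 3/11 = 1/2
  P(Y=1) = 7/22 + 3/22 = 5/11
  P(Y=2) = 0 + 1/22 = 1/22
H(X|Y) = Σ_y P(y)·H(X|Y=y):
  Y=0: P(Y=0) = 1/2, P(X|Y=0) = (5/11, 6/11) → H(X|Y=0) = 0.99403
  Y=1: P(Y=1) = 5/11, P(X|Y=1) = (7/10, 3/10) → H(X|Y=1) = 0.88129
  Y=2: P(Y=2) = 1/22, P(X|Y=2) = (0, 1) → H(X|Y=2) = 0.00000
H(X|Y) = (1/2)·0.99403 + (5/11)·0.88129 + (1/22)·0.00000 = 0.89760 bits

I(X;Y) = H(X) - H(X|Y) = 0.99403 - 0.89760 = 0.0964 bits

Cross-check via I(X;Y) = H(X) + H(Y) - H(X,Y): computing H(Y) from the column sums and H(X,Y) from the 6 cells in the same way gives H(Y) = 1.21975 bits and H(X,Y) = 2.11735 bits, so
I(X;Y) = 0.99403 + 1.21975 - 2.11735 = 0.0964 bits ✓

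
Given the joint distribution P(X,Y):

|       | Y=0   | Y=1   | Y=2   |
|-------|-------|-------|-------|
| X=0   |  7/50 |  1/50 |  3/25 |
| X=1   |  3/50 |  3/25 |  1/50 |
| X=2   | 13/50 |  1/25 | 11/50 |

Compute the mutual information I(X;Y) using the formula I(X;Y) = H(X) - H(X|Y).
0.1883 bits

I(X;Y) = H(X) - H(X|Y)

Marginal of X (row sums):
  P(X=0) = 7/50 + 1/50 + 3/25 = 7/25
  P(X=1) = 3/50 + 3/25 + 1/50 = 1/5
  P(X=2) = 13/50 + 1/25 + 11/50 = 13/25
H(X) = -[(7/25)·log₂(7/25) + (1/5)·log₂(1/5) + (13/25)·log₂(13/25)]
  = 0.514220 + 0.464386 + 0.490577 = 1.46918 bits

Marginal of Y (column sums):
  P(Y=0) = 7/50 + 3/50 + 13/50 = 23/50
  P(Y=1) = 1/50 + 3/25 + 1/25 = 9/50
  P(Y=2) = 3/25 + 1/50 + 11/50 = 9/25
H(X|Y) = Σ_y P(y)·H(X|Y=y):
  Y=0: P(Y=0) = 23/50, P(X|Y=0) = (7/23, 3/23, 13/23) → H(X|Y=0) = 1.370862
  Y=1: P(Y=1) = 9/50, P(X|Y=1) = (1/9, 2/3, 2/9) → H(X|Y=1) = 1.224394
  Y=2: P(Y=2) = 9/25, P(X|Y=2) = (1/3, 1/18, 11/18) → H(X|Y=2) = 1.194174
H(X|Y) = (23/50)·1.370862 + (9/50)·1.224394 + (9/25)·1.194174 = 1.28089 bits

I(X;Y) = H(X) - H(X|Y) = 1.46918 - 1.28089 = 0.1883 bits

Cross-check via I(X;Y) = H(X) + H(Y) - H(X,Y): computing H(Y) from the column sums and H(X,Y) from the 9 cells in the same way gives H(Y) = 1.49126 bits and H(X,Y) = 2.77215 bits, so
I(X;Y) = 1.46918 + 1.49126 - 2.77215 = 0.1883 bits ✓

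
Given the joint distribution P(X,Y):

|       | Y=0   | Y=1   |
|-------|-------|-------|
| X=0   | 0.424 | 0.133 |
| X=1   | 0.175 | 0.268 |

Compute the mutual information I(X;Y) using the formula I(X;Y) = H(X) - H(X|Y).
0.1010 bits

I(X;Y) = H(X) - H(X|Y)

Marginal of X (row sums):
  P(X=0) = 0.424 + 0.133 = 0.557
  P(X=1) = 0.175 + 0.268 = 0.443
H(X) = -[0.557·log₂(0.557) + 0.443·log₂(0.443)]
  = 0.4702 + 0.5204 = 0.9906 bits

Marginal of Y (column sums):
  P(Y=0) = 0.424 + 0.175 = 0.599
  P(Y=1) = 0.133 + 0.268 = 0.401
H(X|Y) = Σ_y P(y)·H(X|Y=y):
  Y=0: P(Y=0) = 0.599, P(X|Y=0) = (424/599, 175/599) → H(X|Y=0) = 0.8715
  Y=1: P(Y=1) = 0.401, P(X|Y=1) = (133/401, 268/401) → H(X|Y=1) = 0.9166
H(X|Y) = 0.599·0.8715 + 0.401·0.9166 = 0.8896 bits

I(X;Y) = H(X) - H(X|Y) = 0.9906 - 0.8896 = 0.1010 bits

Cross-check via I(X;Y) = H(X) + H(Y) - H(X,Y): computing H(Y) from the column sums and H(X,Y) from the 4 cells in the same way gives H(Y) = 0.9715 bits and H(X,Y) = 1.8611 bits, so
I(X;Y) = 0.9906 + 0.9715 - 1.8611 = 0.1010 bits ✓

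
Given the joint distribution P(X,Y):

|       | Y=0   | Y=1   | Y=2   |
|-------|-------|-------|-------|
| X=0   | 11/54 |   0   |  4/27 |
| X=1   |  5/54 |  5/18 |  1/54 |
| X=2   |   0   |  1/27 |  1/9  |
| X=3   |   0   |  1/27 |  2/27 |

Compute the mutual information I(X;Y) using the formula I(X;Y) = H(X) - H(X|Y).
0.6048 bits

I(X;Y) = H(X) - H(X|Y)

Marginal of X (row sums):
  P(X=0) = 11/54 + 0 + 4/27 = 19/54
  P(X=1) = 5/54 + 5/18 + 1/54 = 7/18
  P(X=2) = 0 + 1/27 + 1/9 = 4/27
  P(X=3) = 0 + 1/27 + 2/27 = 1/9
H(X) = -[(19/54)·log₂(19/54) + (7/18)·log₂(7/18) + (4/27)·log₂(4/27) + (1/9)·log₂(1/9)]
  = 0.53023 + 0.52989 + 0.40813 + 0.35221 = 1.82046 bits

Marginal of Y (column sums):
  P(Y=0) = 11/54 + 5/54 + 0 + 0 = 8/27
  P(Y=1) = 0 + 5/18 + 1/27 + 1/27 = 19/54
  P(Y=2) = 4/27 + 1/54 + 1/9 + 2/27 = 19/54
H(X|Y) = Σ_y P(y)·H(X|Y=y):
  Y=0: P(Y=0) = 8/27, P(X|Y=0) = (11/16, 5/16, 0, 0) → H(X|Y=0) = 0.89604
  Y=1: P(Y=1) = 19/54, P(X|Y=1) = (0, 15/19, 2/19, 2/19) → H(X|Y=1) = 0.95301
  Y=2: P(Y=2) = 19/54, P(X|Y=2) = (8/19, 1/19, 6/19, 4/19) → H(X|Y=2) = 1.74741
H(X|Y) = (8/27)·0.89604 + (19/54)·0.95301 + (19/54)·1.74741 = 1.21564 bits

I(X;Y) = H(X) - H(X|Y) = 1.82046 - 1.21564 = 0.6048 bits

Cross-check via I(X;Y) = H(X) + H(Y) - H(X,Y): computing H(Y) from the column sums and H(X,Y) from the 12 cells in the same way gives H(Y) = 1.58042 bits and H(X,Y) = 2.79606 bits, so
I(X;Y) = 1.82046 + 1.58042 - 2.79606 = 0.6048 bits ✓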